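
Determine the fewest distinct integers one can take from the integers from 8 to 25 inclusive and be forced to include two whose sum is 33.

10

A set avoiding the sum 33 can contain at most one of each pair {x, 33−x}.
The integers 17, …, 25 (9 of them) are such a set: any two sum to at least 17+18 = 35 > 33.
Any 10th integer completes one of the 9 pairs, so 10 choices force a sum of 33.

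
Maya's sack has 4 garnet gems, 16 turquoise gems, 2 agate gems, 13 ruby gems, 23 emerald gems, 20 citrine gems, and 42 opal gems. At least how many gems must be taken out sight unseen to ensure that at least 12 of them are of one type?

62

An adversary could hand out at most 11 gems per type (garnet, agate run out sooner): 4 + 11 + 2 + 11 + 11 + 11 + 11 = 61 gems and still no type has 12.
By pigeonhole, one more gem lands in a type already at 11, so 62 draws are enough and 61 are not.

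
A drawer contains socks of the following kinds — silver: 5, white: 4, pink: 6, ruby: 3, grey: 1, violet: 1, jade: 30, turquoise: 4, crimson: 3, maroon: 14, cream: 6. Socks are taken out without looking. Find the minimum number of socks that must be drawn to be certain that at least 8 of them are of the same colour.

The 11 colours are the holes; the socks drawn are the pigeons.
To avoid 8 of any one colour, the worst case takes at most 7 of each colour, or every sock of a colour that has fewer than 7.
That gives 5 + 4 + 6 + 3 + 1 + 1 + 7 + 4 + 3 + 7 + 6 = 47 socks with no colour reaching 8.
The next sock forces some colour to 8, so 47 + 1 = 48.

48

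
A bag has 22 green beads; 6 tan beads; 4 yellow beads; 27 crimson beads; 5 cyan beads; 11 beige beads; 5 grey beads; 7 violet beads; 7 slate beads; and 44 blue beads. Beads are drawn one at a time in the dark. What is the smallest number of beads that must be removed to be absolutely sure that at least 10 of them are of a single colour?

By the pigeonhole principle, put each drawn bead into a box by colour. The largest draw with every box below 10 takes min(count, 9) from each colour; colours with fewer than 9 contribute all they have.
Σ min(cᵢ, 9) = 9 + 6 + 4 + 9 + 5 + 9 + 5 + 7 + 7 + 9 = 70.
Draw number 70 + 1 = 71 must push one box to 10.

71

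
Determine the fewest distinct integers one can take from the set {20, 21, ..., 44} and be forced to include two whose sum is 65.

14

A set avoiding the sum 65 can contain at most one of each pair {x, 65−x}, plus the 1 element whose complement lies outside the range.
The integers 20, …, 32 (13 of them) are such a set: any two sum to at least 20+21 = 41 and at most 31+32 = 63 < 65.
Any 14th integer completes one of the 12 pairs, so 14 choices force a sum of 65.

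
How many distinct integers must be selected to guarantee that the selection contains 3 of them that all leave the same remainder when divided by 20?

41

By the pigeonhole principle, the 20 residue classes mod 20 are the pigeonholes.
With 40 integers one could put 2 in each residue class and have no class reach 3.
The 41st integer pushes some class to 3, so 20·2 + 1 = 41.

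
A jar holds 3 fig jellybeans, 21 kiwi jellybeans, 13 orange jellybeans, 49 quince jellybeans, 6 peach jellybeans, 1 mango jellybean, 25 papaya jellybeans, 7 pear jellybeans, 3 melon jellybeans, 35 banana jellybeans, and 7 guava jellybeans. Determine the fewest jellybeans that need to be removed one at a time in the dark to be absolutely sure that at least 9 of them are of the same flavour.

68

By the pigeonhole principle, put each drawn jellybean into a box by flavour. The largest draw with every box below 9 takes min(count, 8) from each flavour; flavours with fewer than 8 contribute all they have.
Σ min(cᵢ, 8) = 3 + 8 + 8 + 8 + 6 + 1 + 8 + 7 + 3 + 8 + 7 = 67.
Draw number 67 + 1 = 68 must push one box to 9.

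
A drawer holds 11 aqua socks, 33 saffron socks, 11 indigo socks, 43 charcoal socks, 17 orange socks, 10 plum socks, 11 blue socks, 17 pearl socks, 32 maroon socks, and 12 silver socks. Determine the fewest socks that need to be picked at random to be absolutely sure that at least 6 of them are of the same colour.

By the pigeonhole principle, the 10 colours are the holes; the socks drawn are the pigeons.
To avoid 6 of any one colour, the worst case takes at most 5 of each colour.
That gives 5 + 5 + 5 + 5 + 5 + 5 + 5 + 5 + 5 + 5 = 50 socks with no colour reaching 6.
The next sock forces some colour to 6, so 50 + 1 = 51.

51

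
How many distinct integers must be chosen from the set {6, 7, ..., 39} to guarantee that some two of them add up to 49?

20

A set avoiding the sum 49 can contain at most one of each pair {x, 49−x}, plus the 4 elements whose complement lies outside the range.
The integers 6, …, 24 (19 of them) are such a set: any two sum to at least 6+7 = 13 and at most 23+24 = 47 < 49.
Any 20th integer completes one of the 15 pairs, so 20 choices force a sum of 49.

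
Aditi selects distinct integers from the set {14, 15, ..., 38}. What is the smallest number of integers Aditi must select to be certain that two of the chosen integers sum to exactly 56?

16

A set avoiding the sum 56 can contain at most one of each pair {x, 56−x}, plus the 5 elements whose complement lies outside the range or equal to its own complement.
The integers 14, …, 28 (15 of them) are such a set: any two sum to at least 14+15 = 29 and at most 27+28 = 55 < 56.
By pigeonhole, any 16th integer completes one of the 10 pairs, so 16 choices force a sum of 56.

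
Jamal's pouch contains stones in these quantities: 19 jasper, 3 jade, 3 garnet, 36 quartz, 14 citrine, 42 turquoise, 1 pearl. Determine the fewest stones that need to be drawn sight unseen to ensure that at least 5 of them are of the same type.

24

An adversary could hand out at most 4 stones per type (jade, garnet, pearl run out sooner): 4 + 3 + 3 + 4 + 4 + 4 + 1 = 23 stones and still no type has 5.
Pigeonhole: one more stone lands in a type already at 4, so 24 draws are enough and 23 are not.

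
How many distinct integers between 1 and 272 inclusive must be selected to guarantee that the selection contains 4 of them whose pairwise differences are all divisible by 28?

85

Integers whose pairwise differences are multiples of 28 are exactly those sharing a remainder mod 28. Pigeonhole: the 28 residue classes mod 28 are the pigeonholes.
With 84 integers one could put 3 in each residue class and have no class reach 4.
The 85th integer pushes some class to 4, so 28·3 + 1 = 85.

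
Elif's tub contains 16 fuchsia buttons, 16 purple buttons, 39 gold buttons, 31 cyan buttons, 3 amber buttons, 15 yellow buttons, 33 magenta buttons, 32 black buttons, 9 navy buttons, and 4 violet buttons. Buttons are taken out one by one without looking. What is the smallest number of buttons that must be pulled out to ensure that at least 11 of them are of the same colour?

Put each drawn button into a box by colour. The largest draw with every box below 11 takes min(count, 10) from each colour; colours with fewer than 10 contribute all they have.
Σ min(cᵢ, 10) = 10 + 10 + 10 + 10 + 3 + 10 + 10 + 10 + 9 + 4 = 86.
Draw number 86 + 1 = 87 must push one box to 11.

87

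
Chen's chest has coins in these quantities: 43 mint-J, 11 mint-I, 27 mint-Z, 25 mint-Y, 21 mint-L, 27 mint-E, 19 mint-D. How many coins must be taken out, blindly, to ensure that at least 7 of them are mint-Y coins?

In the worst case for collecting mint-Y coins, every non-mint-Y coin comes out first.
There are 43 + 11 + 27 + 21 + 27 + 19 = 148 non-mint-Y coins altogether.
After those, each further coin must be mint-Y, so 148 + 7 = 155 draws guarantee 7 mint-Y coins.

155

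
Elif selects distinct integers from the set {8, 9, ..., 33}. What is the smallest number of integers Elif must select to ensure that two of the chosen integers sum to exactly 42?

A set avoiding the sum 42 can contain at most one of each pair {x, 42−x}, plus the 2 elements whose complement lies outside the range or equal to its own complement.
The integers 8, …, 21 (14 of them) are such a set: any two sum to at least 8+9 = 17 and at most 20+21 = 41 < 42.
By the pigeonhole principle, any 15th integer completes one of the 12 pairs, so 15 choices force a sum of 42.

15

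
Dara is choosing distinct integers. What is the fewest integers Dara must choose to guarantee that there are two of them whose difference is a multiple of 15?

Integers whose pairwise differences are multiples of 15 are exactly those sharing a remainder mod 15. By the pigeonhole principle, the 15 residue classes mod 15 are the pigeonholes.
With 15 integers one could put 1 in each residue class and have no class reach 2.
The 16th integer pushes some class to 2, so 15·1 + 1 = 16.

16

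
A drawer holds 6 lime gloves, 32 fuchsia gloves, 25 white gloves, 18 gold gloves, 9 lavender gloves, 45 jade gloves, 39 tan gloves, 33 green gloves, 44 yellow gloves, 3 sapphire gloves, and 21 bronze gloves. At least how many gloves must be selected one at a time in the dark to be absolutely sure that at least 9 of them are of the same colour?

Pigeonhole: put each drawn glove into a box by colour. The largest draw with every box below 9 takes min(count, 8) from each colour; colours with fewer than 8 contribute all they have.
Σ min(cᵢ, 8) = 6 + 8 + 8 + 8 + 8 + 8 + 8 + 8 + 8 + 3 + 8 = 81.
Draw number 81 + 1 = 82 must push one box to 9.

82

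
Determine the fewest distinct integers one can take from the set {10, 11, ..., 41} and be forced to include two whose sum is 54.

19

Two chosen integers sum to 54 exactly when both halves of some pair {x, 54−x} with 13 ≤ x ≤ 54−x ≤ 41 are chosen — 14 such pairs.
The remaining 4 elements (those with no distinct partner in range) can never complete a 54-sum, so the worst case takes all of them and one from each pair: 4 + 14 = 18.
The 19th integer has to be the second member of some pair, so 18 + 1 = 19.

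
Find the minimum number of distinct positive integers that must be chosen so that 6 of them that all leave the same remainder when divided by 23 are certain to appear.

By the pigeonhole principle, the 23 residue classes mod 23 are the pigeonholes.
With 115 integers one could put 5 in each residue class and have no class reach 6.
The 116th integer pushes some class to 6, so 23·5 + 1 = 116.

116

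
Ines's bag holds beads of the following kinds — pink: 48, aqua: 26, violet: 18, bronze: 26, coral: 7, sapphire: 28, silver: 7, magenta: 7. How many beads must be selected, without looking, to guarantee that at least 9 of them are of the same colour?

By the pigeonhole principle, the 8 colours are the holes; the beads drawn are the pigeons.
To avoid 9 of any one colour, the worst case takes at most 8 of each colour, or every bead of a colour that has fewer than 8.
That gives 8 + 8 + 8 + 8 + 7 + 8 + 7 + 7 = 61 beads with no colour reaching 9.
The next bead forces some colour to 9, so 61 + 1 = 62.

62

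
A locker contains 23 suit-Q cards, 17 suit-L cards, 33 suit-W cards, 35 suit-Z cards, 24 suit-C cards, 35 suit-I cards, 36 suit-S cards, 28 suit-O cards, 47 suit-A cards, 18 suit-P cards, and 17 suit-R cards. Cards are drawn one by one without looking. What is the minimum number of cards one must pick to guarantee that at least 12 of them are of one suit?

122

An adversary could hand out at most 11 cards per suit: 11 + 11 + 11 + 11 + 11 + 11 + 11 + 11 + 11 + 11 + 11 = 121 cards and still no suit has 12.
Pigeonhole: one more card lands in a suit already at 11, so 122 draws are enough and 121 are not.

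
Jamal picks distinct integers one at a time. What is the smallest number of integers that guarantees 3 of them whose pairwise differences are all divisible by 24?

49

Integers whose pairwise differences are multiples of 24 are exactly those sharing a remainder mod 24. By the pigeonhole principle, the 24 residue classes mod 24 are the pigeonholes.
With 48 integers one could put 2 in each residue class and have no class reach 3.
The 49th integer pushes some class to 3, so 24·2 + 1 = 49.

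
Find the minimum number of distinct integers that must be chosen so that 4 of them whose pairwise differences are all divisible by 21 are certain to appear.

Integers whose pairwise differences are multiples of 21 are exactly those sharing a remainder mod 21. Pigeonhole: the 21 residue classes mod 21 are the pigeonholes.
With 63 integers one could put 3 in each residue class and have no class reach 4.
The 64th integer pushes some class to 4, so 21·3 + 1 = 64.

64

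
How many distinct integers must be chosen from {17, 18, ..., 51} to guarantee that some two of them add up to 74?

22

Two chosen integers sum to 74 exactly when both halves of some pair {x, 74−x} with 23 ≤ x ≤ 74−x ≤ 51 are chosen — 14 such pairs.
The remaining 7 elements (those with no distinct partner in range) can never complete a 74-sum, so the worst case takes all of them and one from each pair: 7 + 14 = 21.
Pigeonhole: the 22nd integer has to be the second member of some pair, so 21 + 1 = 22.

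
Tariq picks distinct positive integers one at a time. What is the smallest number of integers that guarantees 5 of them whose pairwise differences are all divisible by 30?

121

Integers whose pairwise differences are multiples of 30 are exactly those sharing a remainder mod 30. The 30 residue classes mod 30 are the pigeonholes.
With 120 integers one could put 4 in each residue class and have no class reach 5.
The 121st integer pushes some class to 5, so 30·4 + 1 = 121.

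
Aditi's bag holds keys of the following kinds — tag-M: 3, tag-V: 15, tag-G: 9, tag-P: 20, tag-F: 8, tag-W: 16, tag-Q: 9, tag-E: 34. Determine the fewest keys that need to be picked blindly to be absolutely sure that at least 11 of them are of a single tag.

An adversary could hand out at most 10 keys per tag (4 tags run out sooner): 3 + 10 + 9 + 10 + 8 + 10 + 9 + 10 = 69 keys and still no tag has 11.
One more key lands in a tag already at 10, so 70 draws are enough and 69 are not.

70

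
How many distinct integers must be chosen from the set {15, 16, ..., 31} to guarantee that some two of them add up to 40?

13

Two chosen integers sum to 40 exactly when both halves of some pair {x, 40−x} with 15 ≤ x ≤ 40−x ≤ 25 are chosen — 5 such pairs.
The remaining 7 elements (those with no distinct partner in range) can never complete a 40-sum, so the worst case takes all of them and one from each pair: 7 + 5 = 12.
By pigeonhole, the 13th integer has to be the second member of some pair, so 12 + 1 = 13.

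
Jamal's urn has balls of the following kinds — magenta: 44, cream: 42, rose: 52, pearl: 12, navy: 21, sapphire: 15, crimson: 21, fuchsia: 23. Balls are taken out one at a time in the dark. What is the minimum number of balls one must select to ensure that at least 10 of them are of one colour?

73

By the pigeonhole principle, put each drawn ball into a box by colour. The largest draw with every box below 10 takes min(count, 9) from each colour.
Σ min(cᵢ, 9) = 9 + 9 + 9 + 9 + 9 + 9 + 9 + 9 = 72.
Draw number 72 + 1 = 73 must push one box to 10.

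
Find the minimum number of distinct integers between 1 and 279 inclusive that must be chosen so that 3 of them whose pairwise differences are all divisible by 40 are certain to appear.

Integers whose pairwise differences are multiples of 40 are exactly those sharing a remainder mod 40. Pigeonhole: the 40 residue classes mod 40 are the pigeonholes.
With 80 integers one could put 2 in each residue class and have no class reach 3.
The 81st integer pushes some class to 3, so 40·2 + 1 = 81.

81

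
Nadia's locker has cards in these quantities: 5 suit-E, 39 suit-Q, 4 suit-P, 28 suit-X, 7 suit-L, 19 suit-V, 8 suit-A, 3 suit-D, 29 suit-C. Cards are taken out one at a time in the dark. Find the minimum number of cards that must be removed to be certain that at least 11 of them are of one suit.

68

An adversary could hand out at most 10 cards per suit (5 suits run out sooner): 5 + 10 + 4 + 10 + 7 + 10 + 8 + 3 + 10 = 67 cards and still no suit has 11.
Pigeonhole: one more card lands in a suit already at 10, so 68 draws are enough and 67 are not.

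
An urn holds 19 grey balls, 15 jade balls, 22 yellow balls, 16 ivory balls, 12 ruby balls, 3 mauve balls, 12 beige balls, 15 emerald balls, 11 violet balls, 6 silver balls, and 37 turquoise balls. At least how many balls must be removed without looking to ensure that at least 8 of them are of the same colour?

73

An adversary could hand out at most 7 balls per colour (mauve, silver run out sooner): 7 + 7 + 7 + 7 + 7 + 3 + 7 + 7 + 7 + 6 + 7 = 72 balls and still no colour has 8.
By pigeonhole, one more ball lands in a colour already at 7, so 73 draws are enough and 72 are not.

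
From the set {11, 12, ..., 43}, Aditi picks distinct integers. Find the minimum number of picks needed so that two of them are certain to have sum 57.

Group the elements by complementary pair {x, 57−x}: {14,43}, {15,42}, {16,41}, …, giving 15 two-element pairs and 3 integers whose partner 57−x falls outside [11,43].
By the pigeonhole principle, treating each of those 18 groups as a pigeonhole, one can pick one integer per group — 18 integers — with no two summing to 57.
The 19th integer lands in an occupied pair, forcing a sum of 57.

19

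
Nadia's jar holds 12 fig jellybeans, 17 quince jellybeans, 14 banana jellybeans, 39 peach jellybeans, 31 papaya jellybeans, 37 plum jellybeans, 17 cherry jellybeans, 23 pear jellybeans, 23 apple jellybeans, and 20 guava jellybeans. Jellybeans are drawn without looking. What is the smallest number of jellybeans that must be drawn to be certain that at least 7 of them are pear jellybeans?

In the worst case for collecting pear jellybeans, every non-pear jellybean comes out first.
There are 12 + 17 + 14 + 39 + 31 + 37 + 17 + 23 + 20 = 210 non-pear jellybeans altogether.
After those, each further jellybean must be pear, so 210 + 7 = 217 draws guarantee 7 pear jellybeans.

217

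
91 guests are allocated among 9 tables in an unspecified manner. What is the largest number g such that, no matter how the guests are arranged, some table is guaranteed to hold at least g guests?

11

The 9 tables are the holes and the 91 guests are the pigeons.
If every table held at most 10 guests, the total would be at most 9 × 10 = 90, which is less than 91.
So some table holds at least ⌈91/9⌉ = 11 guests.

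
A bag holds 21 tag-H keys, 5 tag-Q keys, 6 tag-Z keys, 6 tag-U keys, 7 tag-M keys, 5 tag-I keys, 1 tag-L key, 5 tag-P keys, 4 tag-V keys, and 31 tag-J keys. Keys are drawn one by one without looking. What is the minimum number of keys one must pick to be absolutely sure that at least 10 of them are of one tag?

The 10 tags are the holes; the keys drawn are the pigeons.
To avoid 10 of any one tag, the worst case takes at most 9 of each tag, or every key of a tag that has fewer than 9.
That gives 9 + 5 + 6 + 6 + 7 + 5 + 1 + 5 + 4 + 9 = 57 keys with no tag reaching 10.
The next key forces some tag to 10, so 57 + 1 = 58.

58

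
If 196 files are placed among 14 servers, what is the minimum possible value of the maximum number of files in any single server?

By pigeonhole, the 14 servers are the holes and the 196 files are the pigeons.
If every server held at most 13 files, the total would be at most 14 × 13 = 182, which is less than 196.
So some server holds at least ⌈196/14⌉ = 14 files.

14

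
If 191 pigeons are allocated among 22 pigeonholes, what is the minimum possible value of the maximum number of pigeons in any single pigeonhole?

By the pigeonhole principle, the 22 pigeonholes are the holes and the 191 pigeons are the pigeons.
If every pigeonhole held at most 8 pigeons, the total would be at most 22 × 8 = 176, which is less than 191.
So some pigeonhole holds at least ⌈191/22⌉ = 9 pigeons.

9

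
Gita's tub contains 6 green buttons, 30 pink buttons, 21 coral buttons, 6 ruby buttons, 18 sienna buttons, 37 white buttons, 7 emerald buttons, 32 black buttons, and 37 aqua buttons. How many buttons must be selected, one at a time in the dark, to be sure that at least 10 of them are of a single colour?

74

An adversary could hand out at most 9 buttons per colour (green, ruby, emerald run out sooner): 6 + 9 + 9 + 6 + 9 + 9 + 7 + 9 + 9 = 73 buttons and still no colour has 10.
One more button lands in a colour already at 9, so 74 draws are enough and 73 are not.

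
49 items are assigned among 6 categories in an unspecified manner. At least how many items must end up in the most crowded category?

The 6 categories are the holes and the 49 items are the pigeons.
If every category held at most 8 items, the total would be at most 6 × 8 = 48, which is less than 49.
So some category holds at least ⌈49/6⌉ = 9 items.

9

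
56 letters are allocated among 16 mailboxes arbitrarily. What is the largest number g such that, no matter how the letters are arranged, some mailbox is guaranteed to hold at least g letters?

By the pigeonhole principle, the 16 mailboxes are the holes and the 56 letters are the pigeons.
If every mailbox held at most 3 letters, the total would be at most 16 × 3 = 48, which is less than 56.
So some mailbox holds at least ⌈56/16⌉ = 4 letters.

4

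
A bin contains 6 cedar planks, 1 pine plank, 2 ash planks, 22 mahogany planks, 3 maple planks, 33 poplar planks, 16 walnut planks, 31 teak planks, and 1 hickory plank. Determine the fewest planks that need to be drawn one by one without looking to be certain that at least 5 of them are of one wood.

28

An adversary could hand out at most 4 planks per wood (4 woods run out sooner): 4 + 1 + 2 + 4 + 3 + 4 + 4 + 4 + 1 = 27 planks and still no wood has 5.
One more plank lands in a wood already at 4, so 28 draws are enough and 27 are not.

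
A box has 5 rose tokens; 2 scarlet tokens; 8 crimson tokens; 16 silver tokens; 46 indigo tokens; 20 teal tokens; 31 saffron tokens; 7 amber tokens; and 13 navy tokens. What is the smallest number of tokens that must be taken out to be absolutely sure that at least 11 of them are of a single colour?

73

An adversary could hand out at most 10 tokens per colour (4 colours run out sooner): 5 + 2 + 8 + 10 + 10 + 10 + 10 + 7 + 10 = 72 tokens and still no colour has 11.
Pigeonhole: one more token lands in a colour already at 10, so 73 draws are enough and 72 are not.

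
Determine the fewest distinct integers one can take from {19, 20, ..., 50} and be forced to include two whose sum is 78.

Two chosen integers sum to 78 exactly when both halves of some pair {x, 78−x} with 28 ≤ x ≤ 78−x ≤ 50 are chosen — 11 such pairs.
The remaining 10 elements (those with no distinct partner in range) can never complete a 78-sum, so the worst case takes all of them and one from each pair: 10 + 11 = 21.
Pigeonhole: the 22nd integer has to be the second member of some pair, so 21 + 1 = 22.

22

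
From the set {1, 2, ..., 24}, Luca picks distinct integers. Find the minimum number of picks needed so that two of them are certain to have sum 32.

17

Two chosen integers sum to 32 exactly when both halves of some pair {x, 32−x} with 8 ≤ x ≤ 32−x ≤ 24 are chosen — 8 such pairs.
The remaining 8 elements (those with no distinct partner in range) can never complete a 32-sum, so the worst case takes all of them and one from each pair: 8 + 8 = 16.
The 17th integer has to be the second member of some pair, so 16 + 1 = 17.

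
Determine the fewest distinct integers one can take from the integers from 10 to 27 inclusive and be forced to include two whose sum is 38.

11

Group the elements by complementary pair {x, 38−x}: {11,27}, {12,26}, {13,25}, …, giving 8 two-element pairs; the single value 19 (it cannot pair with itself since the integers are distinct); and 1 integer whose partner 38−x falls outside [10,27].
Treating each of those 10 groups as a pigeonhole, one can pick one integer per group — 10 integers — with no two summing to 38.
The 11th integer lands in an occupied pair, forcing a sum of 38.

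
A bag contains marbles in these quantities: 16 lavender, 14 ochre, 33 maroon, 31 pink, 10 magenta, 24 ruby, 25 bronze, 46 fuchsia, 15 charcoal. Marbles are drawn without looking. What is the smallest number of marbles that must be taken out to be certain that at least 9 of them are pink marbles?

192

In the worst case for collecting pink marbles, every non-pink marble comes out first.
There are 16 + 14 + 33 + 10 + 24 + 25 + 46 + 15 = 183 non-pink marbles altogether.
After those, each further marble must be pink, so 183 + 9 = 192 draws guarantee 9 pink marbles.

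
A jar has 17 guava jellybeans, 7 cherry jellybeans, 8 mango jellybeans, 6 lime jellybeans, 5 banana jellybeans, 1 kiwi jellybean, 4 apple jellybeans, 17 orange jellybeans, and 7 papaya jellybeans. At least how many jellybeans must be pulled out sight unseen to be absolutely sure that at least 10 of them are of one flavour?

57

Pigeonhole: the 9 flavours are the holes; the jellybeans drawn are the pigeons.
To avoid 10 of any one flavour, the worst case takes at most 9 of each flavour, or every jellybean of a flavour that has fewer than 9.
That gives 9 + 7 + 8 + 6 + 5 + 1 + 4 + 9 + 7 = 56 jellybeans with no flavour reaching 10.
The next jellybean forces some flavour to 10, so 56 + 1 = 57.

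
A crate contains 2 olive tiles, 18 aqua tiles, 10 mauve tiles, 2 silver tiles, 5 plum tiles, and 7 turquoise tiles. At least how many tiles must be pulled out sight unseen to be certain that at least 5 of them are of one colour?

An adversary could hand out at most 4 tiles per colour (olive, silver run out sooner): 2 + 4 + 4 + 2 + 4 + 4 = 20 tiles and still no colour has 5.
One more tile lands in a colour already at 4, so 21 draws are enough and 20 are not.

21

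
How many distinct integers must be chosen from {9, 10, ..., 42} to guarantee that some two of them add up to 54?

A set avoiding the sum 54 can contain at most one of each pair {x, 54−x}, plus the 4 elements whose complement lies outside the range or equal to its own complement.
The integers 9, …, 27 (19 of them) are such a set: any two sum to at least 9+10 = 19 and at most 26+27 = 53 < 54.
Any 20th integer completes one of the 15 pairs, so 20 choices force a sum of 54.

20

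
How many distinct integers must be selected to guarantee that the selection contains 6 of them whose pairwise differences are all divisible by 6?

Integers whose pairwise differences are multiples of 6 are exactly those sharing a remainder mod 6. The 6 residue classes mod 6 are the pigeonholes.
With 30 integers one could put 5 in each residue class and have no class reach 6.
The 31st integer pushes some class to 6, so 6·5 + 1 = 31.

31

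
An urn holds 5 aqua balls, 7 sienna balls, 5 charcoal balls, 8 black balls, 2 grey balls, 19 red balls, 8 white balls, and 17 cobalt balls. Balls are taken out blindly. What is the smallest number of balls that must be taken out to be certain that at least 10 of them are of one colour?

An adversary could hand out at most 9 balls per colour (6 colours run out sooner): 5 + 7 + 5 + 8 + 2 + 9 + 8 + 9 = 53 balls and still no colour has 10.
One more ball lands in a colour already at 9, so 54 draws are enough and 53 are not.

54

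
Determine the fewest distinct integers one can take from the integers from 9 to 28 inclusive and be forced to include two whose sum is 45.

15

A set avoiding the sum 45 can contain at most one of each pair {x, 45−x}, plus the 8 elements whose complement lies outside the range.
The integers 9, …, 22 (14 of them) are such a set: any two sum to at least 9+10 = 19 and at most 21+22 = 43 < 45.
Any 15th integer completes one of the 6 pairs, so 15 choices force a sum of 45.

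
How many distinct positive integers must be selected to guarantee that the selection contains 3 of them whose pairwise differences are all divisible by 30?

Integers whose pairwise differences are multiples of 30 are exactly those sharing a remainder mod 30. By the pigeonhole principle, the 30 residue classes mod 30 are the pigeonholes.
With 60 integers one could put 2 in each residue class and have no class reach 3.
The 61st integer pushes some class to 3, so 30·2 + 1 = 61.

61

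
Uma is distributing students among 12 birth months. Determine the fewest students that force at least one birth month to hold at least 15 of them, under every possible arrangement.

With 168 students one could put exactly 14 in each of the 12 birth months, and no birth month would reach 15.
By the pigeonhole principle, one more student must land in a birth month that already has 14, giving it 15.
So 12 × 14 + 1 = 169 students are required.

169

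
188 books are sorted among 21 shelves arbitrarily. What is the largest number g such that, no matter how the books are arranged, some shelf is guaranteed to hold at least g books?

The 21 shelves are the holes and the 188 books are the pigeons.
If every shelf held at most 8 books, the total would be at most 21 × 8 = 168, which is less than 188.
So some shelf holds at least ⌈188/21⌉ = 9 books.

9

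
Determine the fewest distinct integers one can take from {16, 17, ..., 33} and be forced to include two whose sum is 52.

12

Two chosen integers sum to 52 exactly when both halves of some pair {x, 52−x} with 19 ≤ x ≤ 52−x ≤ 33 are chosen — 7 such pairs.
The remaining 4 elements (those with no distinct partner in range) can never complete a 52-sum, so the worst case takes all of them and one from each pair: 4 + 7 = 11.
By the pigeonhole principle, the 12th integer has to be the second member of some pair, so 11 + 1 = 12.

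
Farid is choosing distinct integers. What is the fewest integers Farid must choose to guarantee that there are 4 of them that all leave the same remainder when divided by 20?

The 20 residue classes mod 20 are the pigeonholes.
With 60 integers one could put 3 in each residue class and have no class reach 4.
The 61st integer pushes some class to 4, so 20·3 + 1 = 61.

61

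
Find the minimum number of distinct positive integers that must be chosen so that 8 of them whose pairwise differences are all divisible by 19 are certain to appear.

134

Integers whose pairwise differences are multiples of 19 are exactly those sharing a remainder mod 19. By the pigeonhole principle, the 19 residue classes mod 19 are the pigeonholes.
With 133 integers one could put 7 in each residue class and have no class reach 8.
The 134th integer pushes some class to 8, so 19·7 + 1 = 134.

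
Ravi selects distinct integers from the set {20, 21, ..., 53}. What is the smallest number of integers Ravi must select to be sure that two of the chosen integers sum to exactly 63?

Two chosen integers sum to 63 exactly when both halves of some pair {x, 63−x} with 20 ≤ x ≤ 63−x ≤ 43 are chosen — 12 such pairs.
The remaining 10 elements (those with no distinct partner in range) can never complete a 63-sum, so the worst case takes all of them and one from each pair: 10 + 12 = 22.
By pigeonhole, the 23rd integer has to be the second member of some pair, so 22 + 1 = 23.

23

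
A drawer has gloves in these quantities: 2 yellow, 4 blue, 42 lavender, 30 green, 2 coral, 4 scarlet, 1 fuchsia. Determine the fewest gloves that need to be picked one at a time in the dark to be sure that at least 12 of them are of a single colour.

The 7 colours are the holes; the gloves drawn are the pigeons.
To avoid 12 of any one colour, the worst case takes at most 11 of each colour, or every glove of a colour that has fewer than 11.
That gives 2 + 4 + 11 + 11 + 2 + 4 + 1 = 35 gloves with no colour reaching 12.
The next glove forces some colour to 12, so 35 + 1 = 36.

36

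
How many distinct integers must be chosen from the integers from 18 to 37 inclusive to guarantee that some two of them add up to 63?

15

Group the elements by complementary pair {x, 63−x}: {26,37}, {27,36}, {28,35}, …, giving 6 two-element pairs and 8 integers whose partner 63−x falls outside [18,37].
Pigeonhole: treating each of those 14 groups as a pigeonhole, one can pick one integer per group — 14 integers — with no two summing to 63.
The 15th integer lands in an occupied pair, forcing a sum of 63.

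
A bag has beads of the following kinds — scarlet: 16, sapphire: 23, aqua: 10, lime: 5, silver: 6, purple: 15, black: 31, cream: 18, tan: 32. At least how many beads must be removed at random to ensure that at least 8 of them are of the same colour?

The 9 colours are the holes; the beads drawn are the pigeons.
To avoid 8 of any one colour, the worst case takes at most 7 of each colour, or every bead of a colour that has fewer than 7.
That gives 7 + 7 + 7 + 5 + 6 + 7 + 7 + 7 + 7 = 60 beads with no colour reaching 8.
The next bead forces some colour to 8, so 60 + 1 = 61.

61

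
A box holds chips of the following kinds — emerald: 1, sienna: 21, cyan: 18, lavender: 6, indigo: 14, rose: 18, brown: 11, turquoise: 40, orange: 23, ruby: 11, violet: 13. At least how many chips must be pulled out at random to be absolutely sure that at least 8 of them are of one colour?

The 11 colours are the holes; the chips drawn are the pigeons.
To avoid 8 of any one colour, the worst case takes at most 7 of each colour, or every chip of a colour that has fewer than 7.
That gives 1 + 7 + 7 + 6 + 7 + 7 + 7 + 7 + 7 + 7 + 7 = 70 chips with no colour reaching 8.
The next chip forces some colour to 8, so 70 + 1 = 71.

71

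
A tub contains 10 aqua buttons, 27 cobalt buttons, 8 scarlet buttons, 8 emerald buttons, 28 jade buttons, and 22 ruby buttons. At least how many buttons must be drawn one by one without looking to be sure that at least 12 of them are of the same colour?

60

By the pigeonhole principle, put each drawn button into a box by colour. The largest draw with every box below 12 takes min(count, 11) from each colour; colours with fewer than 11 contribute all they have.
Σ min(cᵢ, 11) = 10 + 11 + 8 + 8 + 11 + 11 = 59.
Draw number 59 + 1 = 60 must push one box to 12.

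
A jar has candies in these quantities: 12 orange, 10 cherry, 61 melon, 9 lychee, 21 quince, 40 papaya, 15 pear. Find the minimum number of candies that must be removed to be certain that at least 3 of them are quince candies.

150

In the worst case for collecting quince candies, every non-quince candy comes out first.
There are 12 + 10 + 61 + 9 + 40 + 15 = 147 non-quince candies altogether.
After those, each further candy must be quince, so 147 + 3 = 150 draws guarantee 3 quince candies.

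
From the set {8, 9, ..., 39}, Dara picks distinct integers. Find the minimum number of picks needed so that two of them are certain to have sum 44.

19

A set avoiding the sum 44 can contain at most one of each pair {x, 44−x}, plus the 4 elements whose complement lies outside the range or equal to its own complement.
The integers 22, …, 39 (18 of them) are such a set: any two sum to at least 22+23 = 45 > 44.
Any 19th integer completes one of the 14 pairs, so 19 choices force a sum of 44.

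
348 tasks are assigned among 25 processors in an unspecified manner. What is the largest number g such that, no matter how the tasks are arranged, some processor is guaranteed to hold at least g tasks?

14

The 25 processors are the holes and the 348 tasks are the pigeons.
If every processor held at most 13 tasks, the total would be at most 25 × 13 = 325, which is less than 348.
So some processor holds at least ⌈348/25⌉ = 14 tasks.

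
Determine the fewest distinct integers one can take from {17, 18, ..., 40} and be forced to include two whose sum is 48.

18

Two chosen integers sum to 48 exactly when both halves of some pair {x, 48−x} with 17 ≤ x ≤ 48−x ≤ 31 are chosen — 7 such pairs.
The remaining 10 elements (those with no distinct partner in range) can never complete a 48-sum, so the worst case takes all of them and one from each pair: 10 + 7 = 17.
By pigeonhole, the 18th integer has to be the second member of some pair, so 17 + 1 = 18.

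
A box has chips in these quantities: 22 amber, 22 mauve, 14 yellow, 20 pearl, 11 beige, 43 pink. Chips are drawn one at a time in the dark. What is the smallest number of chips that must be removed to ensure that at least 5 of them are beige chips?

126

In the worst case for collecting beige chips, every non-beige chip comes out first.
There are 22 + 22 + 14 + 20 + 43 = 121 non-beige chips altogether.
After those, each further chip must be beige, so 121 + 5 = 126 draws guarantee 5 beige chips.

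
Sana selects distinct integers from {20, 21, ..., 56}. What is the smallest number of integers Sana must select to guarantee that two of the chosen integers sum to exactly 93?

28

A set avoiding the sum 93 can contain at most one of each pair {x, 93−x}, plus the 17 elements whose complement lies outside the range.
The integers 20, …, 46 (27 of them) are such a set: any two sum to at least 20+21 = 41 and at most 45+46 = 91 < 93.
Any 28th integer completes one of the 10 pairs, so 28 choices force a sum of 93.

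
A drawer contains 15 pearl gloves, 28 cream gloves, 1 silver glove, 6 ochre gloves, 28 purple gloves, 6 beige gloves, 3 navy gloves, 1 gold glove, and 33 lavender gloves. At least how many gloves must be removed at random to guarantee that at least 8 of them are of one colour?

46

Put each drawn glove into a box by colour. The largest draw with every box below 8 takes min(count, 7) from each colour; colours with fewer than 7 contribute all they have.
Σ min(cᵢ, 7) = 7 + 7 + 1 + 6 + 7 + 6 + 3 + 1 + 7 = 45.
Draw number 45 + 1 = 46 must push one box to 8.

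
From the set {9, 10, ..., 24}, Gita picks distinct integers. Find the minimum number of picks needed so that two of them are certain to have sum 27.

12

A set avoiding the sum 27 can contain at most one of each pair {x, 27−x}, plus the 6 elements whose complement lies outside the range.
The integers 14, …, 24 (11 of them) are such a set: any two sum to at least 14+15 = 29 > 27.
Any 12th integer completes one of the 5 pairs, so 12 choices force a sum of 27.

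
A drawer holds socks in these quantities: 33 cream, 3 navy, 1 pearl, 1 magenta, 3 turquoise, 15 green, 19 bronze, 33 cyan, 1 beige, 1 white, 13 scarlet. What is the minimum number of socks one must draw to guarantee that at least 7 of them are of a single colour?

41

By the pigeonhole principle, put each drawn sock into a box by colour. The largest draw with every box below 7 takes min(count, 6) from each colour; colours with fewer than 6 contribute all they have.
Σ min(cᵢ, 6) = 6 + 3 + 1 + 1 + 3 + 6 + 6 + 6 + 1 + 1 + 6 = 40.
Draw number 40 + 1 = 41 must push one box to 7.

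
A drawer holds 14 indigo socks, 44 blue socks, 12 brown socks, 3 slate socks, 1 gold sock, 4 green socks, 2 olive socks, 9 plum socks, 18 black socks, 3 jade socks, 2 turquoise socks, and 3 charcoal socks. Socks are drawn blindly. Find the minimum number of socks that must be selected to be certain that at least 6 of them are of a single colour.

44

An adversary could hand out at most 5 socks per colour (7 colours run out sooner): 5 + 5 + 5 + 3 + 1 + 4 + 2 + 5 + 5 + 3 + 2 + 3 = 43 socks and still no colour has 6.
One more sock lands in a colour already at 5, so 44 draws are enough and 43 are not.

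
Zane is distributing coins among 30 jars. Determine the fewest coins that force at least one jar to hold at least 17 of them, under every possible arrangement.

With 480 coins one could put exactly 16 in each of the 30 jars, and no jar would reach 17.
Pigeonhole: one more coin must land in a jar that already has 16, giving it 17.
So 30 × 16 + 1 = 481 coins are required.

481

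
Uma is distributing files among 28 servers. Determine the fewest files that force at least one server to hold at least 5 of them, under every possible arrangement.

With 112 files one could put exactly 4 in each of the 28 servers, and no server would reach 5.
By pigeonhole, one more file must land in a server that already has 4, giving it 5.
So 28 × 4 + 1 = 113 files are required.

113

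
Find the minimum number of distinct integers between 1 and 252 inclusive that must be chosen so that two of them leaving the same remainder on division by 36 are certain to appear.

The 36 residue classes mod 36 are the pigeonholes.
With 36 integers one could put 1 in each residue class and have no class reach 2.
The 37th integer pushes some class to 2, so 36·1 + 1 = 37.

37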